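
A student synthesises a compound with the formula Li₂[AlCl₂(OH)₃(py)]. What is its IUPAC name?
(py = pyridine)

The 2 lithium counter-ions carry a total charge of +2, so each complex ion is 2−.
Ligand charges: 3×hydroxo (-1 each), 1×pyridine (neutral), 2×chloro (-1 each); total -5. So Al + (-5) = 2−, giving Al = +3.
Ligands are named alphabetically: chloro before hydroxo before pyridine.
The complex ion is anionic, so aluminium takes the -ate form aluminate(III).

lithium dichlorotrihydroxo(pyridine)aluminate(III)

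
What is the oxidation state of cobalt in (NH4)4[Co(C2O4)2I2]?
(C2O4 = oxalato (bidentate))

+2

4 ammonium outside the brackets (+1 each) → the complex ion is 4−.
Ligand charges: 2×C2O4 = -4; 2×I = -2; sum -6.
Co + (-6) = 4− ⇒ Co is +2.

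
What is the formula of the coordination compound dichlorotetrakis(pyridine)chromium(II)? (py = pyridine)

[CrCl2(py)4]

Ligands: 2 chloro (Cl, -1), 4 pyridine (py, neutral). Ligand charge sum = -2.
With Cr in oxidation state +2, the complex ion is [Cr...].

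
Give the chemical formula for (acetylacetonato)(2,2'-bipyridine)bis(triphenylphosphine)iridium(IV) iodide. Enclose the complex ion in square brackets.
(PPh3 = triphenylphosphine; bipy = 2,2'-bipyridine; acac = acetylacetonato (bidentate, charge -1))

Ligands: 2 triphenylphosphine (PPh3, neutral), 1 2,2'-bipyridine (bipy, neutral), 1 acetylacetonato (acac, -1). Ligand charge sum = -1.
Charge balance with iodide (-1) requires 1 complex ion per 3 iodide.

[Ir(acac)(bipy)(PPh3)2]I3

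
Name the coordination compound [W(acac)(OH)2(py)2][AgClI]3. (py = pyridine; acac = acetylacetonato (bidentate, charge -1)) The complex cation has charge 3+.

(acetylacetonato)dihydroxobis(pyridine)tungsten(VI) chloroiodoargentate(I)

Both ions are complex: the cation is named first with the plain metal name, the anion second with the -ate form; each ion's ligands are alphabetised independently.
The complex cation is given as 3+; its ligand charges sum to -3, so W = +6.
With 3 anions per cation, each anion must be 3/3 = 1−.
Anion: ligand charges sum to -2; for the ion to be 1−, Ag = +1.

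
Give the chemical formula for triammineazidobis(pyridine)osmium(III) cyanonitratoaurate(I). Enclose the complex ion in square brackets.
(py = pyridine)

[Os(N3)(NH3)3(py)2][Au(CN)(NO3)]2

Cation [Os…]: ligand charges -1, Os(III) ⇒ ion charge 2+.
Anion [Au…]: ligand charges -2, Au(I) ⇒ ion charge 1−.
One 2+ cation requires 2 of the 1− anion.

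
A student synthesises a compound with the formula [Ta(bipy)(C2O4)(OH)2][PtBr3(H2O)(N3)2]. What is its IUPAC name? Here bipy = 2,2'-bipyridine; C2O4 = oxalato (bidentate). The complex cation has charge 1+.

Both ions are complex: the cation is named first with the plain metal name, the anion second with the -ate form; each ion's ligands are alphabetised independently.
The complex cation is given as 1+; its ligand charges sum to -4, so Ta = +5.
A 1:1 salt means the anion carries the equal and opposite charge, 1−.
Anion: ligand charges sum to -5; for the ion to be 1−, Pt = +4.

(2,2'-bipyridine)dihydroxooxalatotantalum(V) aquadiazidotribromoplatinate(IV)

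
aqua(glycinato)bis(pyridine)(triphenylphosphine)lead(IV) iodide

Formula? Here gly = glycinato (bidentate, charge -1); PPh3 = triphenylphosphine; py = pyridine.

[Pb(gly)(H2O)(PPh3)(py)2]I3

Ligands: 1 glycinato (gly, -1), 1 aqua (H2O, neutral), 1 triphenylphosphine (PPh3, neutral), 2 pyridine (py, neutral). Ligand charge sum = -1.
With Pb in oxidation state +4, the complex ion is [Pb...]^3+.
Charge balance with iodide (-1) requires 1 complex ion per 3 iodide.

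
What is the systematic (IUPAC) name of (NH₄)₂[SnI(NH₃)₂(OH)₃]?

The 2 ammonium counter-ions carry a total charge of +2, so each complex ion is 2−.
Ligand charges: 3×hydroxo (-1 each), 1×iodo (-1 each), 2×ammine (neutral); total -4. So Sn + (-4) = 2−, giving Sn = +2.
Ligands are named alphabetically: ammine before hydroxo before iodo.
The complex ion is anionic, so tin takes the -ate form stannate(II).

ammonium diamminetrihydroxoiodostannate(II)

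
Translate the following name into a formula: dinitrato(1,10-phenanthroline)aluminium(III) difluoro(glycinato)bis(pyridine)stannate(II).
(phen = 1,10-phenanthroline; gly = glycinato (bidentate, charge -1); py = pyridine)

Cation [Al…]: ligand charges -2, Al(III) ⇒ ion charge 1+.
Anion [Sn…]: ligand charges -3, Sn(II) ⇒ ion charge 1−.
One 1+ cation balances one 1− anion.

[Al(NO3)2(phen)][SnF2(gly)(py)2]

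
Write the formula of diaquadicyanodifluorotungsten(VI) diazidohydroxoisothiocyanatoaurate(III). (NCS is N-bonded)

[W(CN)2F2(H2O)2][Au(N3)2(NCS)(OH)]2

Cation [W…]: ligand charges -4, W(VI) ⇒ ion charge 2+.
Anion [Au…]: ligand charges -4, Au(III) ⇒ ion charge 1−.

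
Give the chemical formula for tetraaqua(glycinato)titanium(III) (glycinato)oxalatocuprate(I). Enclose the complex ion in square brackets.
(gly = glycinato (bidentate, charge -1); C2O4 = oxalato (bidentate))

Cation [Ti…]: ligand charges -1, Ti(III) ⇒ ion charge 2+.
Anion [Cu…]: ligand charges -3, Cu(I) ⇒ ion charge 2−.
One 2+ cation balances one 2− anion.

[Ti(gly)(H2O)4][Cu(C2O4)(gly)]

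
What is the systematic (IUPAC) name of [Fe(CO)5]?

pentacarbonyliron(0)

There is no counter-ion, so the complex is neutral overall.
Ligand charges: 5×carbonyl (neutral); total 0. So Fe + (0) = 0, giving Fe = 0.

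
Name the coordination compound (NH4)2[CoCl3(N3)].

The 2 ammonium counter-ions carry a total charge of +2, so each complex ion is 2−.
Ligand charges: 3×chloro (-1 each), 1×azido (-1 each); total -4. So Co + (-4) = 2−, giving Co = +2.
Ligands are named alphabetically: azido before chloro.
The complex ion is anionic, so cobalt takes the -ate form cobaltate(II).

ammonium azidotrichlorocobaltate(II)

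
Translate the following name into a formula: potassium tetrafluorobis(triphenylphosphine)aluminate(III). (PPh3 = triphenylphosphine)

Ligands: 2 triphenylphosphine (PPh3, neutral), 4 fluoro (F, -1). Ligand charge sum = -4.
With Al in oxidation state +3, the complex ion is [Al...]^1−.
Charge balance with potassium (+1) requires 1 complex ion per 1 potassium.

K[AlF4(PPh3)2]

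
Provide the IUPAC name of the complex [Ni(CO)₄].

tetracarbonylnickel(0)

There is no counter-ion, so the complex is neutral overall.
Ligand charges: 4×carbonyl (neutral); total 0. So Ni + (0) = 0, giving Ni = 0.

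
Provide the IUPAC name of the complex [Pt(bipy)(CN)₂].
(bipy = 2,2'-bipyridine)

(2,2'-bipyridine)dicyanoplatinum(II)

There is no counter-ion, so the complex is neutral overall.
Ligand charges: 2×cyano (-1 each), 1×2,2'-bipyridine (neutral); total -2. So Pt + (-2) = 0, giving Pt = +2.
Ligands are named alphabetically: bipyridine before cyano.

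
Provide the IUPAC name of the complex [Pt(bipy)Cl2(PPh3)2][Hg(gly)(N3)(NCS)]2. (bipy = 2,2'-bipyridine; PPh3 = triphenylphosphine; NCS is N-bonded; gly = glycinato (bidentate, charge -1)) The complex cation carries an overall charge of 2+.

(2,2'-bipyridine)dichlorobis(triphenylphosphine)platinum(IV) azido(glycinato)isothiocyanatomercurate(II)

The complex cation is given as 2+; its ligand charges sum to -2, so Pt = +4.
With 2 anions per cation, each anion must be 2/2 = 1−.
Anion: ligand charges sum to -3; for the ion to be 1−, Hg = +2.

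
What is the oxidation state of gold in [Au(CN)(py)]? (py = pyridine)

No counter-ion: the bracketed complex is neutral.
Ligand charges: 1×CN = -1; 1×py neutral; sum -1.
Au + (-1) = 0 ⇒ Au is +1.

+1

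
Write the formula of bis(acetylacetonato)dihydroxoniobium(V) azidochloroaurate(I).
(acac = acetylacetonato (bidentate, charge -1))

Cation [Nb…]: ligand charges -4, Nb(V) ⇒ ion charge 1+.
Anion [Au…]: ligand charges -2, Au(I) ⇒ ion charge 1−.
One 1+ cation balances one 1− anion.

[Nb(acac)2(OH)2][AuCl(N3)]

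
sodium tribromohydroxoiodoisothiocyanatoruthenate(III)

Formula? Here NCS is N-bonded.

Ligands: 1 isothiocyanato (NCS, -1), 3 bromo (Br, -1), 1 hydroxo (OH, -1), 1 iodo (I, -1). Ligand charge sum = -6.
With Ru in oxidation state +3, the complex ion is [Ru...]^3−.
Charge balance with sodium (+1) requires 1 complex ion per 3 sodium.

Na3[RuBr3I(NCS)(OH)]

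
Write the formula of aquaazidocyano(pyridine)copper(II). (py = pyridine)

[Cu(CN)(H2O)(N3)(py)]

Ligands: 1 azido (N3, -1), 1 cyano (CN, -1), 1 pyridine (py, neutral), 1 aqua (H2O, neutral). Ligand charge sum = -2.
With Cu in oxidation state +2, the complex ion is [Cu...].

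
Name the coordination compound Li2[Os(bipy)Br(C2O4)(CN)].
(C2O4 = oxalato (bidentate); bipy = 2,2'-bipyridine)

lithium (2,2'-bipyridine)bromocyanooxalatoosmate(II)

The 2 lithium counter-ions carry a total charge of +2, so each complex ion is 2−.
Ligand charges: 1×cyano (-1 each), 1×oxalato (-2 each), 1×2,2'-bipyridine (neutral), 1×bromo (-1 each); total -4. So Os + (-4) = 2−, giving Os = +2.
Ligands are named alphabetically: bipyridine before bromo before cyano before oxalato.
The complex ion is anionic, so osmium takes the -ate form osmate(II).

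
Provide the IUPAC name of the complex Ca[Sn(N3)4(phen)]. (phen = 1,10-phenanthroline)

The 1 calcium counter-ion carries a total charge of +2, so each complex ion is 2−.
Ligand charges: 1×1,10-phenanthroline (neutral), 4×azido (-1 each); total -4. So Sn + (-4) = 2−, giving Sn = +2.
Ligands are named alphabetically: azido before phenanthroline.
The complex ion is anionic, so tin takes the -ate form stannate(II).

calcium tetraazido(1,10-phenanthroline)stannate(II)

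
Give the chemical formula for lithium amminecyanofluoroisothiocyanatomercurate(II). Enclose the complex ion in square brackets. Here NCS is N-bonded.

Ligands: 1 isothiocyanato (NCS, -1), 1 cyano (CN, -1), 1 fluoro (F, -1), 1 ammine (NH3, neutral). Ligand charge sum = -3.
With Hg in oxidation state +2, the complex ion is [Hg...]^1−.
Charge balance with lithium (+1) requires 1 complex ion per 1 lithium.

Li[Hg(CN)F(NCS)(NH3)]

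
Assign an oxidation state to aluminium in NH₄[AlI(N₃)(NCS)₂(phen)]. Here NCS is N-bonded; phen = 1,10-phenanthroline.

1 ammonium outside the brackets (+1 each) → the complex ion is 1−.
Ligand charges: 2×NCS = -2; 1×I = -1; 1×N3 = -1; 1×phen neutral; sum -4.
Al + (-4) = 1− ⇒ Al is +3.

+3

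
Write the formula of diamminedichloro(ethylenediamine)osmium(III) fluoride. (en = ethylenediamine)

[OsCl2(en)(NH3)2]F

Ligands: 2 ammine (NH3, neutral), 2 chloro (Cl, -1), 1 ethylenediamine (en, neutral). Ligand charge sum = -2.
Charge balance with fluoride (-1) requires 1 complex ion per 1 fluoride.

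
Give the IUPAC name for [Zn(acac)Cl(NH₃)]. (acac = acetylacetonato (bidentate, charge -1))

(acetylacetonato)amminechlorozinc(II)

There is no counter-ion, so the complex is neutral overall.
Ligand charges: 1×chloro (-1 each), 1×ammine (neutral), 1×acetylacetonato (-1 each); total -2. So Zn + (-2) = 0, giving Zn = +2.
Ligands are named alphabetically: acetylacetonato before ammine before chloro.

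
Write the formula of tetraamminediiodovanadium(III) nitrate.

[VI2(NH3)4]NO3

Ligands: 4 ammine (NH3, neutral), 2 iodo (I, -1). Ligand charge sum = -2.
With V in oxidation state +3, the complex ion is [V...]^1+.
Charge balance with nitrate (-1) requires 1 complex ion per 1 nitrate.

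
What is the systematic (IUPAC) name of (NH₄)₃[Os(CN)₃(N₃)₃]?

The 3 ammonium counter-ions carry a total charge of +3, so each complex ion is 3−.
Ligand charges: 3×azido (-1 each), 3×cyano (-1 each); total -6. So Os + (-6) = 3−, giving Os = +3.
The complex ion is anionic, so osmium takes the -ate form osmate(III).

ammonium triazidotricyanoosmate(III)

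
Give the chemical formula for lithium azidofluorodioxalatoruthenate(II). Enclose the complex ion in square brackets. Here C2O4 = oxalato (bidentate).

Ligands: 1 fluoro (F, -1), 2 oxalato (C2O4, -2), 1 azido (N3, -1). Ligand charge sum = -6.
With Ru in oxidation state +2, the complex ion is [Ru...]^4−.
Charge balance with lithium (+1) requires 1 complex ion per 4 lithium.

Li4[Ru(C2O4)2F(N3)]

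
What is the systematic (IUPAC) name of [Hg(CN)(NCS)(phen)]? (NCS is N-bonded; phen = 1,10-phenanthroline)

There is no counter-ion, so the complex is neutral overall.
Ligand charges: 1×isothiocyanato (-1 each), 1×1,10-phenanthroline (neutral), 1×cyano (-1 each); total -2. So Hg + (-2) = 0, giving Hg = +2.
Ligands are named alphabetically: cyano before isothiocyanato before phenanthroline.

cyanoisothiocyanato(1,10-phenanthroline)mercury(II)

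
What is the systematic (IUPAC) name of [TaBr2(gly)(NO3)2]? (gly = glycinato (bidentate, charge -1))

There is no counter-ion, so the complex is neutral overall.
Ligand charges: 2×nitrato (-1 each), 1×glycinato (-1 each), 2×bromo (-1 each); total -5. So Ta + (-5) = 0, giving Ta = +5.
Ligands are named alphabetically: bromo before glycinato before nitrato.

dibromo(glycinato)dinitratotantalum(V)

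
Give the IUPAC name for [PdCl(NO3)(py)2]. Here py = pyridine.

chloronitratobis(pyridine)palladium(II)

There is no counter-ion, so the complex is neutral overall.
Ligand charges: 1×chloro (-1 each), 1×nitrato (-1 each), 2×pyridine (neutral); total -2. So Pd + (-2) = 0, giving Pd = +2.
Ligands are named alphabetically: chloro before nitrato before pyridine.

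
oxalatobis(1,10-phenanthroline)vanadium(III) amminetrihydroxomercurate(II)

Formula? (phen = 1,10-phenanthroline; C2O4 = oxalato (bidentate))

Cation [V…]: ligand charges -2, V(III) ⇒ ion charge 1+.
Anion [Hg…]: ligand charges -3, Hg(II) ⇒ ion charge 1−.
One 1+ cation balances one 1− anion.

[V(C2O4)(phen)2][Hg(NH3)(OH)3]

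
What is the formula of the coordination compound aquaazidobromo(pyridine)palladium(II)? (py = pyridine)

Ligands: 1 azido (N3, -1), 1 aqua (H2O, neutral), 1 bromo (Br, -1), 1 pyridine (py, neutral). Ligand charge sum = -2.
With Pd in oxidation state +2, the complex ion is [Pd...].

[PdBr(H2O)(N3)(py)]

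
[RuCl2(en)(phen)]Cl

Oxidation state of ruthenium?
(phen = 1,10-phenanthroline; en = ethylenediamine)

+3

1 chloride outside the brackets (-1 each) → the complex ion is 1+.
Ligand charges: 1×phen neutral; 2×Cl = -2; 1×en neutral; sum -2.
Ru + (-2) = 1+ ⇒ Ru is +3.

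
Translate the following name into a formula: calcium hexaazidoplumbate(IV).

Ca[Pb(N3)6]

Ligands: 6 azido (N3, -1). Ligand charge sum = -6.
Charge balance with calcium (+2) requires 1 complex ion per 1 calcium.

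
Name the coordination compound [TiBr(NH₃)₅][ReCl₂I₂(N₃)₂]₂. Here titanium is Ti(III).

pentaamminebromotitanium(III) diazidodichlorodiiodorhenate(V)

Ti is given as +3; the cation's ligand charges sum to -1, so the complex cation is 2+.
With 2 anions per cation, each anion must be 2/2 = 1−.
Anion: ligand charges sum to -6; for the ion to be 1−, Re = +5.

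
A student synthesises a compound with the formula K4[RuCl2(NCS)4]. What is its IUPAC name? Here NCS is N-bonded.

The 4 potassium counter-ions carry a total charge of +4, so each complex ion is 4−.
Ligand charges: 2×chloro (-1 each), 4×isothiocyanato (-1 each); total -6. So Ru + (-6) = 4−, giving Ru = +2.
The complex ion is anionic, so ruthenium takes the -ate form ruthenate(II).

potassium dichlorotetraisothiocyanatoruthenate(II)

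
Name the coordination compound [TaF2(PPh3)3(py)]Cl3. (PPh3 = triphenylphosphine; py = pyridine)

The 3 chloride counter-ions carry a total charge of -3, so each complex ion is 3+.
Ligand charges: 2×fluoro (-1 each), 3×triphenylphosphine (neutral), 1×pyridine (neutral); total -2. So Ta + (-2) = 3+, giving Ta = +5.
Ligands are named alphabetically: fluoro before pyridine before triphenylphosphine.

difluoro(pyridine)tris(triphenylphosphine)tantalum(V) chloride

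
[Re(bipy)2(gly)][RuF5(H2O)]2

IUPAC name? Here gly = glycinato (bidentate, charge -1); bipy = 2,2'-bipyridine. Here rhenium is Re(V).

bis(2,2'-bipyridine)(glycinato)rhenium(V) aquapentafluororuthenate(III)

Both ions are complex: the cation is named first with the plain metal name, the anion second with the -ate form; each ion's ligands are alphabetised independently.
Re is given as +5; the cation's ligand charges sum to -1, so the complex cation is 4+.
With 2 anions per cation, each anion must be 4/2 = 2−.
Anion: ligand charges sum to -5; for the ion to be 2−, Ru = +3.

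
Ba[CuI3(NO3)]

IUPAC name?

The 1 barium counter-ion carries a total charge of +2, so each complex ion is 2−.
Ligand charges: 1×nitrato (-1 each), 3×iodo (-1 each); total -4. So Cu + (-4) = 2−, giving Cu = +2.
The complex ion is anionic, so copper takes the -ate form cuprate(II).

barium triiodonitratocuprate(II)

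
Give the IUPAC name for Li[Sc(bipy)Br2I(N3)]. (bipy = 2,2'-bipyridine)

The 1 lithium counter-ion carries a total charge of +1, so each complex ion is 1−.
Ligand charges: 1×azido (-1 each), 1×2,2'-bipyridine (neutral), 1×iodo (-1 each), 2×bromo (-1 each); total -4. So Sc + (-4) = 1−, giving Sc = +3.
The complex ion is anionic, so scandium takes the -ate form scandate(III).

lithium azido(2,2'-bipyridine)dibromoiodoscandate(III)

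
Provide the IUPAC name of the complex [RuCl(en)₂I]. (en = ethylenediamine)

chlorobis(ethylenediamine)iodoruthenium(II)

There is no counter-ion, so the complex is neutral overall.
Ligand charges: 2×ethylenediamine (neutral), 1×chloro (-1 each), 1×iodo (-1 each); total -2. So Ru + (-2) = 0, giving Ru = +2.
Ligands are named alphabetically: chloro before ethylenediamine before iodo.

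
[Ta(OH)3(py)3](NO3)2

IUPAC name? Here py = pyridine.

trihydroxotris(pyridine)tantalum(V) nitrate

The 2 nitrate counter-ions carry a total charge of -2, so each complex ion is 2+.
Ligand charges: 3×pyridine (neutral), 3×hydroxo (-1 each); total -3. So Ta + (-3) = 2+, giving Ta = +5.
Ligands are named alphabetically: hydroxo before pyridine.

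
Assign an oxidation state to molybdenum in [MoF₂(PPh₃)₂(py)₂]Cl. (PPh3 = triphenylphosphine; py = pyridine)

1 chloride outside the brackets (-1 each) → the complex ion is 1+.
Ligand charges: 2×F = -2; 2×PPh3 neutral; 2×py neutral; sum -2.
Mo + (-2) = 1+ ⇒ Mo is +3.

+3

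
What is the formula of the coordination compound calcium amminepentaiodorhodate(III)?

Ligands: 5 iodo (I, -1), 1 ammine (NH3, neutral). Ligand charge sum = -5.
With Rh in oxidation state +3, the complex ion is [Rh...]^2−.
Charge balance with calcium (+2) requires 1 complex ion per 1 calcium.

Ca[RhI5(NH3)]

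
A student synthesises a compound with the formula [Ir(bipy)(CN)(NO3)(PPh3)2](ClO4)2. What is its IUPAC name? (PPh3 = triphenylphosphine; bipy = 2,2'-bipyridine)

The 2 perchlorate counter-ions carry a total charge of -2, so each complex ion is 2+.
Ligand charges: 2×triphenylphosphine (neutral), 1×cyano (-1 each), 1×2,2'-bipyridine (neutral), 1×nitrato (-1 each); total -2. So Ir + (-2) = 2+, giving Ir = +4.
Ligands are named alphabetically: bipyridine before cyano before nitrato before triphenylphosphine.

(2,2'-bipyridine)cyanonitratobis(triphenylphosphine)iridium(IV) perchlorate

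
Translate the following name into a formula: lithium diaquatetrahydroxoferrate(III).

Li[Fe(H2O)2(OH)4]

Ligands: 2 aqua (H2O, neutral), 4 hydroxo (OH, -1). Ligand charge sum = -4.
With Fe in oxidation state +3, the complex ion is [Fe...]^1−.
Charge balance with lithium (+1) requires 1 complex ion per 1 lithium.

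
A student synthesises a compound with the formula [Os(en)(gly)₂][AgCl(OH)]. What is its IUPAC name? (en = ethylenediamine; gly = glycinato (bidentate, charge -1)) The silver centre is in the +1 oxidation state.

(ethylenediamine)bis(glycinato)osmium(III) chlorohydroxoargentate(I)

Ag is given as +1; the anion's ligand charges sum to -2, so the complex anion is 1−.
A 1:1 salt means the cation carries the equal and opposite charge, 1+.
Cation: ligand charges sum to -2; for the ion to be 1+, Os = +3.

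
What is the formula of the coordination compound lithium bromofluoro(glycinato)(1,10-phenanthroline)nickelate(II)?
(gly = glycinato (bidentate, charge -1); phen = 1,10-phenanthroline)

Li[NiBrF(gly)(phen)]

Ligands: 1 bromo (Br, -1), 1 glycinato (gly, -1), 1 fluoro (F, -1), 1 1,10-phenanthroline (phen, neutral). Ligand charge sum = -3.
With Ni in oxidation state +2, the complex ion is [Ni...]^1−.
Charge balance with lithium (+1) requires 1 complex ion per 1 lithium.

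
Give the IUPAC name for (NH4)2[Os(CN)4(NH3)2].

The 2 ammonium counter-ions carry a total charge of +2, so each complex ion is 2−.
Ligand charges: 4×cyano (-1 each), 2×ammine (neutral); total -4. So Os + (-4) = 2−, giving Os = +2.
Ligands are named alphabetically: ammine before cyano.
The complex ion is anionic, so osmium takes the -ate form osmate(II).

ammonium diamminetetracyanoosmate(II)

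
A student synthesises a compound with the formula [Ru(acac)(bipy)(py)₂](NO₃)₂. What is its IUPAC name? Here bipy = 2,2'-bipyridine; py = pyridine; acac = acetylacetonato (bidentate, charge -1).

(acetylacetonato)(2,2'-bipyridine)bis(pyridine)ruthenium(III) nitrate

The 2 nitrate counter-ions carry a total charge of -2, so each complex ion is 2+.
Ligand charges: 1×2,2'-bipyridine (neutral), 2×pyridine (neutral), 1×acetylacetonato (-1 each); total -1. So Ru + (-1) = 2+, giving Ru = +3.
Ligands are named alphabetically: acetylacetonato before bipyridine before pyridine.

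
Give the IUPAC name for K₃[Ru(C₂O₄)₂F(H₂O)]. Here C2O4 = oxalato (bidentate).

The 3 potassium counter-ions carry a total charge of +3, so each complex ion is 3−.
Ligand charges: 1×fluoro (-1 each), 2×oxalato (-2 each), 1×aqua (neutral); total -5. So Ru + (-5) = 3−, giving Ru = +2.
Ligands are named alphabetically: aqua before fluoro before oxalato.
The complex ion is anionic, so ruthenium takes the -ate form ruthenate(II).

potassium aquafluorodioxalatoruthenate(II)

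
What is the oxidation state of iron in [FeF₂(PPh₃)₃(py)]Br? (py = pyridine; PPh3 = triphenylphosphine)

+3

1 bromide outside the brackets (-1 each) → the complex ion is 1+.
Ligand charges: 2×F = -2; 1×py neutral; 3×PPh3 neutral; sum -2.
Fe + (-2) = 1+ ⇒ Fe is +3.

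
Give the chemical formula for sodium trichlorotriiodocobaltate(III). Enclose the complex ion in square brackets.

Ligands: 3 iodo (I, -1), 3 chloro (Cl, -1). Ligand charge sum = -6.
Charge balance with sodium (+1) requires 1 complex ion per 3 sodium.

Na3[CoCl3I3]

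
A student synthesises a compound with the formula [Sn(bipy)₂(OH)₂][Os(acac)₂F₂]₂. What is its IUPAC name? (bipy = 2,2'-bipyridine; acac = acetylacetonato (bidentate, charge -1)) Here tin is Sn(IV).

Both ions are complex: the cation is named first with the plain metal name, the anion second with the -ate form; each ion's ligands are alphabetised independently.
Sn is given as +4; the cation's ligand charges sum to -2, so the complex cation is 2+.
With 2 anions per cation, each anion must be 2/2 = 1−.
Anion: ligand charges sum to -4; for the ion to be 1−, Os = +3.

bis(2,2'-bipyridine)dihydroxotin(IV) bis(acetylacetonato)difluoroosmate(III)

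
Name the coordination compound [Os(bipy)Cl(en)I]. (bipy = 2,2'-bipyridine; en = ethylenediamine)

(2,2'-bipyridine)chloro(ethylenediamine)iodoosmium(II)

There is no counter-ion, so the complex is neutral overall.
Ligand charges: 1×iodo (-1 each), 1×2,2'-bipyridine (neutral), 1×chloro (-1 each), 1×ethylenediamine (neutral); total -2. So Os + (-2) = 0, giving Os = +2.
Ligands are named alphabetically: bipyridine before chloro before ethylenediamine before iodo.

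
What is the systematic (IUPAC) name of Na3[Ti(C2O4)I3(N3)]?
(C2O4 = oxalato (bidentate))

The 3 sodium counter-ions carry a total charge of +3, so each complex ion is 3−.
Ligand charges: 1×azido (-1 each), 1×oxalato (-2 each), 3×iodo (-1 each); total -6. So Ti + (-6) = 3−, giving Ti = +3.
Ligands are named alphabetically: azido before iodo before oxalato.
The complex ion is anionic, so titanium takes the -ate form titanate(III).

sodium azidotriiodooxalatotitanate(III)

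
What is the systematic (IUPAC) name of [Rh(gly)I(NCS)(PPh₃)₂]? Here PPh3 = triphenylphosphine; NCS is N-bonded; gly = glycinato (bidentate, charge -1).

There is no counter-ion, so the complex is neutral overall.
Ligand charges: 2×triphenylphosphine (neutral), 1×isothiocyanato (-1 each), 1×glycinato (-1 each), 1×iodo (-1 each); total -3. So Rh + (-3) = 0, giving Rh = +3.
Ligands are named alphabetically: glycinato before iodo before isothiocyanato before triphenylphosphine.

(glycinato)iodoisothiocyanatobis(triphenylphosphine)rhodium(III)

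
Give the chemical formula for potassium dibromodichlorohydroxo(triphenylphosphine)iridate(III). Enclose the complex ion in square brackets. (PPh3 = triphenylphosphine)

K2[IrBr2Cl2(OH)(PPh3)]

Ligands: 1 triphenylphosphine (PPh3, neutral), 1 hydroxo (OH, -1), 2 bromo (Br, -1), 2 chloro (Cl, -1). Ligand charge sum = -5.
With Ir in oxidation state +3, the complex ion is [Ir...]^2−.
Charge balance with potassium (+1) requires 1 complex ion per 2 potassium.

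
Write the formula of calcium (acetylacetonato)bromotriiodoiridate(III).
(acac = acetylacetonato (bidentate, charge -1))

Ca[Ir(acac)BrI3]

Ligands: 1 bromo (Br, -1), 3 iodo (I, -1), 1 acetylacetonato (acac, -1). Ligand charge sum = -5.
Charge balance with calcium (+2) requires 1 complex ion per 1 calcium.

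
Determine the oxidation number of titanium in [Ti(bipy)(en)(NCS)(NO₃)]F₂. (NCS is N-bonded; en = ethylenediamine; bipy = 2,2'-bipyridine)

2 fluoride outside the brackets (-1 each) → the complex ion is 2+.
Ligand charges: 1×NO3 = -1; 1×NCS = -1; 1×en neutral; 1×bipy neutral; sum -2.
Ti + (-2) = 2+ ⇒ Ti is +4.

+4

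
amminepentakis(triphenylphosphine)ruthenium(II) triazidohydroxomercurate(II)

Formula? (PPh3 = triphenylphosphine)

Cation [Ru…]: ligand charges 0, Ru(II) ⇒ ion charge 2+.
Anion [Hg…]: ligand charges -4, Hg(II) ⇒ ion charge 2−.
One 2+ cation balances one 2− anion.

[Ru(NH3)(PPh3)5][Hg(N3)3(OH)]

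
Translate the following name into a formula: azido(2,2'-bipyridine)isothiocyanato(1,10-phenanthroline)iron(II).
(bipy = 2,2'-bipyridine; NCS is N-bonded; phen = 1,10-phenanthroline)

Ligands: 1 2,2'-bipyridine (bipy, neutral), 1 azido (N3, -1), 1 isothiocyanato (NCS, -1), 1 1,10-phenanthroline (phen, neutral). Ligand charge sum = -2.
With Fe in oxidation state +2, the complex ion is [Fe...].

[Fe(bipy)(N3)(NCS)(phen)]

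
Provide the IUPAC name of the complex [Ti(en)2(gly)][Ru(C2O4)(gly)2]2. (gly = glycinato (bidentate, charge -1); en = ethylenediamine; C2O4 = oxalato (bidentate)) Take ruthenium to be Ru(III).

Both ions are complex: the cation is named first with the plain metal name, the anion second with the -ate form; each ion's ligands are alphabetised independently.
Ru is given as +3; the anion's ligand charges sum to -4, so the complex anion is 1−.
With 2 anions per cation, the cation must be 2×1 = 2+.
Cation: ligand charges sum to -1; for the ion to be 2+, Ti = +3.

bis(ethylenediamine)(glycinato)titanium(III) bis(glycinato)oxalatoruthenate(III)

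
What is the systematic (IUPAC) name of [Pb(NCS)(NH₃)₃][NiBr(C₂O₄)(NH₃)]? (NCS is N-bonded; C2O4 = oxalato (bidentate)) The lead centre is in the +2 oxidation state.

Pb is given as +2; the cation's ligand charges sum to -1, so the complex cation is 1+.
A 1:1 salt means the anion carries the equal and opposite charge, 1−.
Anion: ligand charges sum to -3; for the ion to be 1−, Ni = +2.

triammineisothiocyanatolead(II) amminebromooxalatonickelate(II)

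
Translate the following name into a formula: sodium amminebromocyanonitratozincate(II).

Ligands: 1 nitrato (NO3, -1), 1 ammine (NH3, neutral), 1 bromo (Br, -1), 1 cyano (CN, -1). Ligand charge sum = -3.
Charge balance with sodium (+1) requires 1 complex ion per 1 sodium.

Na[ZnBr(CN)(NH3)(NO3)]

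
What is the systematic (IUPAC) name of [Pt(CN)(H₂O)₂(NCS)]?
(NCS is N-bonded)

There is no counter-ion, so the complex is neutral overall.
Ligand charges: 2×aqua (neutral), 1×cyano (-1 each), 1×isothiocyanato (-1 each); total -2. So Pt + (-2) = 0, giving Pt = +2.
Ligands are named alphabetically: aqua before cyano before isothiocyanato.

diaquacyanoisothiocyanatoplatinum(II)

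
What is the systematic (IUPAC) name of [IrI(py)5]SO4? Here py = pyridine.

The 1 sulfate counter-ion carries a total charge of -2, so each complex ion is 2+.
Ligand charges: 5×pyridine (neutral), 1×iodo (-1 each); total -1. So Ir + (-1) = 2+, giving Ir = +3.
Ligands are named alphabetically: iodo before pyridine.

iodopentakis(pyridine)iridium(III) sulfate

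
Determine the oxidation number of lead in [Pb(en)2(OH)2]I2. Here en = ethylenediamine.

+4

2 iodide outside the brackets (-1 each) → the complex ion is 2+.
Ligand charges: 2×OH = -2; 2×en neutral; sum -2.
Pb + (-2) = 2+ ⇒ Pb is +4.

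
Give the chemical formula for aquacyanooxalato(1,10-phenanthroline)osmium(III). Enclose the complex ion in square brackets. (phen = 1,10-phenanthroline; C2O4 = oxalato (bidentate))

Ligands: 1 1,10-phenanthroline (phen, neutral), 1 cyano (CN, -1), 1 oxalato (C2O4, -2), 1 aqua (H2O, neutral). Ligand charge sum = -3.
With Os in oxidation state +3, the complex ion is [Os...].

[Os(C2O4)(CN)(H2O)(phen)]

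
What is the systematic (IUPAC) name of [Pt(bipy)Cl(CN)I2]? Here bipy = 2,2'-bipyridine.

(2,2'-bipyridine)chlorocyanodiiodoplatinum(IV)

There is no counter-ion, so the complex is neutral overall.
Ligand charges: 1×2,2'-bipyridine (neutral), 2×iodo (-1 each), 1×chloro (-1 each), 1×cyano (-1 each); total -4. So Pt + (-4) = 0, giving Pt = +4.
Ligands are named alphabetically: bipyridine before chloro before cyano before iodo.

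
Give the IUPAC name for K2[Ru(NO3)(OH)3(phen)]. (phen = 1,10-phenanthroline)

The 2 potassium counter-ions carry a total charge of +2, so each complex ion is 2−.
Ligand charges: 3×hydroxo (-1 each), 1×nitrato (-1 each), 1×1,10-phenanthroline (neutral); total -4. So Ru + (-4) = 2−, giving Ru = +2.
Ligands are named alphabetically: hydroxo before nitrato before phenanthroline.
The complex ion is anionic, so ruthenium takes the -ate form ruthenate(II).

potassium trihydroxonitrato(1,10-phenanthroline)ruthenate(II)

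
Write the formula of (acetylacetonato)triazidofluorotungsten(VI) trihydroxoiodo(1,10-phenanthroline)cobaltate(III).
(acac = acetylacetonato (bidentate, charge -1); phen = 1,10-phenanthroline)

Cation [W…]: ligand charges -5, W(VI) ⇒ ion charge 1+.
Anion [Co…]: ligand charges -4, Co(III) ⇒ ion charge 1−.
One 1+ cation balances one 1− anion.

[W(acac)F(N3)3][CoI(OH)3(phen)]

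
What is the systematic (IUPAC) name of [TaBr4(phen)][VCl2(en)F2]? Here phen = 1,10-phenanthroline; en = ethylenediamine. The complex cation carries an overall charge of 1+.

The complex cation is given as 1+; its ligand charges sum to -4, so Ta = +5.
A 1:1 salt means the anion carries the equal and opposite charge, 1−.
Anion: ligand charges sum to -4; for the ion to be 1−, V = +3.

tetrabromo(1,10-phenanthroline)tantalum(V) dichloro(ethylenediamine)difluorovanadate(III)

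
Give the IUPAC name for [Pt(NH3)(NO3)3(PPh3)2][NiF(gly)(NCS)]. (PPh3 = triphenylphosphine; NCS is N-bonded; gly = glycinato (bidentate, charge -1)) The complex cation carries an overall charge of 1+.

amminetrinitratobis(triphenylphosphine)platinum(IV) fluoro(glycinato)isothiocyanatonickelate(II)

Both ions are complex: the cation is named first with the plain metal name, the anion second with the -ate form; each ion's ligands are alphabetised independently.
The complex cation is given as 1+; its ligand charges sum to -3, so Pt = +4.
A 1:1 salt means the anion carries the equal and opposite charge, 1−.
Anion: ligand charges sum to -3; for the ion to be 1−, Ni = +2.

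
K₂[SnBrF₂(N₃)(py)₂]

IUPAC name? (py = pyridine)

The 2 potassium counter-ions carry a total charge of +2, so each complex ion is 2−.
Ligand charges: 2×fluoro (-1 each), 1×bromo (-1 each), 2×pyridine (neutral), 1×azido (-1 each); total -4. So Sn + (-4) = 2−, giving Sn = +2.
Ligands are named alphabetically: azido before bromo before fluoro before pyridine.
The complex ion is anionic, so tin takes the -ate form stannate(II).

potassium azidobromodifluorobis(pyridine)stannate(II)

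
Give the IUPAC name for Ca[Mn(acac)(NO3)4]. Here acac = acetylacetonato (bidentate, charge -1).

calcium (acetylacetonato)tetranitratomanganate(III)

The 1 calcium counter-ion carries a total charge of +2, so each complex ion is 2−.
Ligand charges: 1×acetylacetonato (-1 each), 4×nitrato (-1 each); total -5. So Mn + (-5) = 2−, giving Mn = +3.
Ligands are named alphabetically: acetylacetonato before nitrato.
The complex ion is anionic, so manganese takes the -ate form manganate(III).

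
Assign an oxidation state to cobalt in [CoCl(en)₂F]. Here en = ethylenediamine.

+2

No counter-ion: the bracketed complex is neutral.
Ligand charges: 1×Cl = -1; 2×en neutral; 1×F = -1; sum -2.
Co + (-2) = 0 ⇒ Co is +2.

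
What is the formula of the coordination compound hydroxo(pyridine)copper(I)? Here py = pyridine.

[Cu(OH)(py)]

Ligands: 1 pyridine (py, neutral), 1 hydroxo (OH, -1). Ligand charge sum = -1.
With Cu in oxidation state +1, the complex ion is [Cu...].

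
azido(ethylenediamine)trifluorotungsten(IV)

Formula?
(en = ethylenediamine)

[W(en)F3(N3)]

Ligands: 3 fluoro (F, -1), 1 ethylenediamine (en, neutral), 1 azido (N3, -1). Ligand charge sum = -4.
With W in oxidation state +4, the complex ion is [W...].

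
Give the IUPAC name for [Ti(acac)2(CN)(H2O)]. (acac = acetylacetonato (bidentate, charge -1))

There is no counter-ion, so the complex is neutral overall.
Ligand charges: 1×aqua (neutral), 2×acetylacetonato (-1 each), 1×cyano (-1 each); total -3. So Ti + (-3) = 0, giving Ti = +3.
Ligands are named alphabetically: acetylacetonato before aqua before cyano.

bis(acetylacetonato)aquacyanotitanium(III)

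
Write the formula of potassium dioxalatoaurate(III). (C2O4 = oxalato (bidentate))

Ligands: 2 oxalato (C2O4, -2). Ligand charge sum = -4.
With Au in oxidation state +3, the complex ion is [Au...]^1−.
Charge balance with potassium (+1) requires 1 complex ion per 1 potassium.

K[Au(C2O4)2]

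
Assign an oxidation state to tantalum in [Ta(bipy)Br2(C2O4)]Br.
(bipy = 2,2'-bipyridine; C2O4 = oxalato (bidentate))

1 bromide outside the brackets (-1 each) → the complex ion is 1+.
Ligand charges: 1×bipy neutral; 1×C2O4 = -2; 2×Br = -2; sum -4.
Ta + (-4) = 1+ ⇒ Ta is +5.

+5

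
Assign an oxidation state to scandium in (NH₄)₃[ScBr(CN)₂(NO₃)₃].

3 ammonium outside the brackets (+1 each) → the complex ion is 3−.
Ligand charges: 2×CN = -2; 1×Br = -1; 3×NO3 = -3; sum -6.
Sc + (-6) = 3− ⇒ Sc is +3.

+3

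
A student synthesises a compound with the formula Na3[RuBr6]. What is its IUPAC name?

The 3 sodium counter-ions carry a total charge of +3, so each complex ion is 3−.
Ligand charges: 6×bromo (-1 each); total -6. So Ru + (-6) = 3−, giving Ru = +3.
The complex ion is anionic, so ruthenium takes the -ate form ruthenate(III).

sodium hexabromoruthenate(III)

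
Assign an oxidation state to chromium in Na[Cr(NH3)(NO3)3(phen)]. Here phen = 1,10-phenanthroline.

+2

1 sodium outside the brackets (+1 each) → the complex ion is 1−.
Ligand charges: 3×NO3 = -3; 1×NH3 neutral; 1×phen neutral; sum -3.
Cr + (-3) = 1− ⇒ Cr is +2.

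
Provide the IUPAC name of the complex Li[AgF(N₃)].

The 1 lithium counter-ion carries a total charge of +1, so each complex ion is 1−.
Ligand charges: 1×fluoro (-1 each), 1×azido (-1 each); total -2. So Ag + (-2) = 1−, giving Ag = +1.
The complex ion is anionic, so silver takes the -ate form argentate(I).

lithium azidofluoroargentate(I)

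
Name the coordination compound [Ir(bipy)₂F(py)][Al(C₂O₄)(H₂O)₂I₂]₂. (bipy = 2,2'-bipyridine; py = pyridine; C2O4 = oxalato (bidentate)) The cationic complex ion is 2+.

bis(2,2'-bipyridine)fluoro(pyridine)iridium(III) diaquadiiodooxalatoaluminate(III)

The complex cation is given as 2+; its ligand charges sum to -1, so Ir = +3.
With 2 anions per cation, each anion must be 2/2 = 1−.
Anion: ligand charges sum to -4; for the ion to be 1−, Al = +3.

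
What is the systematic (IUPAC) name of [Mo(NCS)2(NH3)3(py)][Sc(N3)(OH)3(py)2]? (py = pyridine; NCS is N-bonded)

Scandium is always +3 in its complexes; the anion's ligand charges sum to -4, so the complex anion is 1−.
A 1:1 salt means the cation carries the equal and opposite charge, 1+.
Cation: ligand charges sum to -2; for the ion to be 1+, Mo = +3.

triamminediisothiocyanato(pyridine)molybdenum(III) azidotrihydroxobis(pyridine)scandate(III)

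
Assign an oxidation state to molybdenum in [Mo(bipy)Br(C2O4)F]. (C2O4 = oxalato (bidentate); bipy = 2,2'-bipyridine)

No counter-ion: the bracketed complex is neutral.
Ligand charges: 1×C2O4 = -2; 1×F = -1; 1×Br = -1; 1×bipy neutral; sum -4.
Mo + (-4) = 0 ⇒ Mo is +4.

+4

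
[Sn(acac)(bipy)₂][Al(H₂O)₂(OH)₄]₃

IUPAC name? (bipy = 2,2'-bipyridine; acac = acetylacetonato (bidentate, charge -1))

(acetylacetonato)bis(2,2'-bipyridine)tin(IV) diaquatetrahydroxoaluminate(III)

Aluminium is always +3 in its complexes; the anion's ligand charges sum to -4, so the complex anion is 1−.
With 3 anions per cation, the cation must be 3×1 = 3+.
Cation: ligand charges sum to -1; for the ion to be 3+, Sn = +4.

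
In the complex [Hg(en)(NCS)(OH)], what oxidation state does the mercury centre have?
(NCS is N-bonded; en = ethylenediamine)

No counter-ion: the bracketed complex is neutral.
Ligand charges: 1×NCS = -1; 1×OH = -1; 1×en neutral; sum -2.
Hg + (-2) = 0 ⇒ Hg is +2.

+2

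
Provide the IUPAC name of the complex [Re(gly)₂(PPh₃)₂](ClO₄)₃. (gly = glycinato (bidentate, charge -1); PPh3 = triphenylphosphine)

The 3 perchlorate counter-ions carry a total charge of -3, so each complex ion is 3+.
Ligand charges: 2×glycinato (-1 each), 2×triphenylphosphine (neutral); total -2. So Re + (-2) = 3+, giving Re = +5.
Ligands are named alphabetically: glycinato before triphenylphosphine.

bis(glycinato)bis(triphenylphosphine)rhenium(V) perchlorate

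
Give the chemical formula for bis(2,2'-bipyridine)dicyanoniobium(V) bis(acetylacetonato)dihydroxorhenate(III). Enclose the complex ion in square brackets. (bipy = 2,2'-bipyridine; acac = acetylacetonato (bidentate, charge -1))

Cation [Nb…]: ligand charges -2, Nb(V) ⇒ ion charge 3+.
Anion [Re…]: ligand charges -4, Re(III) ⇒ ion charge 1−.

[Nb(bipy)2(CN)2][Re(acac)2(OH)2]3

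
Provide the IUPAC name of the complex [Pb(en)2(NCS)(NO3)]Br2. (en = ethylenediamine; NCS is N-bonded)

bis(ethylenediamine)isothiocyanatonitratolead(IV) bromide

The 2 bromide counter-ions carry a total charge of -2, so each complex ion is 2+.
Ligand charges: 2×ethylenediamine (neutral), 1×nitrato (-1 each), 1×isothiocyanato (-1 each); total -2. So Pb + (-2) = 2+, giving Pb = +4.
Ligands are named alphabetically: ethylenediamine before isothiocyanato before nitrato.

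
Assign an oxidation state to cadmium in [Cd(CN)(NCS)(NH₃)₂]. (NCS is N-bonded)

+2

No counter-ion: the bracketed complex is neutral.
Ligand charges: 1×CN = -1; 2×NH3 neutral; 1×NCS = -1; sum -2.
Cd + (-2) = 0 ⇒ Cd is +2.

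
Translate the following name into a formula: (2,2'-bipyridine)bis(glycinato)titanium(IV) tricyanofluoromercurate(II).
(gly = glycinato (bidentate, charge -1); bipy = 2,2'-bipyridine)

[Ti(bipy)(gly)2][Hg(CN)3F]

Cation [Ti…]: ligand charges -2, Ti(IV) ⇒ ion charge 2+.
Anion [Hg…]: ligand charges -4, Hg(II) ⇒ ion charge 2−.
One 2+ cation balances one 2− anion.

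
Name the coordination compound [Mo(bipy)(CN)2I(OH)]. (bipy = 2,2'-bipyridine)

There is no counter-ion, so the complex is neutral overall.
Ligand charges: 2×cyano (-1 each), 1×hydroxo (-1 each), 1×iodo (-1 each), 1×2,2'-bipyridine (neutral); total -4. So Mo + (-4) = 0, giving Mo = +4.
Ligands are named alphabetically: bipyridine before cyano before hydroxo before iodo.

(2,2'-bipyridine)dicyanohydroxoiodomolybdenum(IV)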